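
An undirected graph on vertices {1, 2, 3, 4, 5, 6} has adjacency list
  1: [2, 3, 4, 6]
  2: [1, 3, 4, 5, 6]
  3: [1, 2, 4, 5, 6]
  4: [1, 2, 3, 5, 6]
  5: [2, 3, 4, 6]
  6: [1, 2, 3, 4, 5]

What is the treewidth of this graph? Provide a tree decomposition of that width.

The largest bag has 5 vertices, giving width 4; this decomposition certifies tw(G) ≤ 4. On the other hand G contains the 5-clique {1, 2, 3, 4, 6}. A clique must lie in a single bag of any decomposition, so no decomposition can have width below 4. The upper and lower bounds meet at 4, so that is the treewidth.

Treewidth 4.
Bags: B1 = {2, 3, 4, 5, 6}  B2 = {1, 2, 3, 4, 6}
Tree: B1–B2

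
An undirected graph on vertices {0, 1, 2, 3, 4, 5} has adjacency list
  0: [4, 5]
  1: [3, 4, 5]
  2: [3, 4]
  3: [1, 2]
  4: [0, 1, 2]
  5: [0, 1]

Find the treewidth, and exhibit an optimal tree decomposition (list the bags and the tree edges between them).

Treewidth 2.
One such decomposition:
Bags: B1 = {0, 1, 5}  B2 = {0, 1, 4}  B3 = {1, 3, 4}  B4 = {2, 3, 4}
Tree: B1–B2, B2–B3, B3–B4

Each bag holds 3 vertices, so the decomposition has width 2, which upper-bounds the treewidth. For the lower bound, G contains the cycle 5–0–4–1–5, so G is not a forest; only forests have treewidth ≤ 1, hence tw(G) ≥ 2. Therefore the treewidth is 2.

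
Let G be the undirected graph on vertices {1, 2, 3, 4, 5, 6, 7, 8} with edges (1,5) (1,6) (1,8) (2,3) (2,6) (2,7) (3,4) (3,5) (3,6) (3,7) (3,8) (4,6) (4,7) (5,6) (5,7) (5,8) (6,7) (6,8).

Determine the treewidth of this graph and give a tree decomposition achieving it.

Each bag holds 4 vertices, so the decomposition has width 3, which upper-bounds the treewidth. For the lower bound, the 4 vertices {1, 5, 6, 8} are pairwise adjacent, and any tree decomposition puts a clique entirely inside one bag — forcing width ≥ 3. Therefore the treewidth is 3.

Treewidth 3.
Bags: B1 = {2, 3, 6, 7}  B2 = {3, 5, 6, 7}  B3 = {3, 5, 6, 8}  B4 = {1, 5, 6, 8}  B5 = {3, 4, 6, 7}
Tree: B1–B2, B2–B3, B3–B4, B2–B5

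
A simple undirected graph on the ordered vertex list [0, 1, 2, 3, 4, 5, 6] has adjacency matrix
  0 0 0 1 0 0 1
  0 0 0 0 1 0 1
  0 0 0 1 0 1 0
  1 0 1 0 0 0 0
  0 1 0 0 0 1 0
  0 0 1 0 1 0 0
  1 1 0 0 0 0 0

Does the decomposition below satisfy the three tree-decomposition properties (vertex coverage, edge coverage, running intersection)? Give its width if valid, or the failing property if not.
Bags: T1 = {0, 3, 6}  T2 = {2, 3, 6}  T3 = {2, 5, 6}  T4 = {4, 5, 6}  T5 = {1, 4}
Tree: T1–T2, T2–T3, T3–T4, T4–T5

No — edge (6,1) lies in no bag.

A tree decomposition must satisfy three properties: every vertex lies in some bag; for every edge, both endpoints lie together in some bag; and for every vertex, the bags containing it form a connected subtree. Here edge (6,1) lies in no bag, so the decomposition is invalid.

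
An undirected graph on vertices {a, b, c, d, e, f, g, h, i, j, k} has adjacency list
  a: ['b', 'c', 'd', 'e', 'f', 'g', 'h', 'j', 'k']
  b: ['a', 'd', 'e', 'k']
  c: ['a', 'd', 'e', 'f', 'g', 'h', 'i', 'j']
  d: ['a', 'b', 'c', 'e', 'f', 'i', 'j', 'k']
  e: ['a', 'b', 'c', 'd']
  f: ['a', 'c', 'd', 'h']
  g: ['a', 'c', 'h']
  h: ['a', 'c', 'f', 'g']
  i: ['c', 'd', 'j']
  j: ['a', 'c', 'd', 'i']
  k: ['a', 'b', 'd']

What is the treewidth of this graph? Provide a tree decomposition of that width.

The largest bag has 4 vertices, giving width 3; this decomposition certifies tw(G) ≤ 3. On the other hand G contains the 4-clique {a, c, d, j}. A clique must lie in a single bag of any decomposition, so no decomposition can have width below 3. Combining the bounds, tw(G) = 3.

Treewidth 3.
Bags: B1 = {a, b, d, e}  B2 = {a, b, d, k}  B3 = {a, c, d, e}  B4 = {a, c, d, j}  B5 = {a, c, d, f}  B6 = {a, c, f, h}  B7 = {a, c, g, h}  B8 = {c, d, i, j}
Tree: B1–B2, B1–B3, B3–B4, B3–B5, B5–B6, B6–B7, B4–B8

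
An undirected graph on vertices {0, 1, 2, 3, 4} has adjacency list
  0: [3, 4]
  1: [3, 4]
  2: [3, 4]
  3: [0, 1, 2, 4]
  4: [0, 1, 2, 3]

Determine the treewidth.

2

A width-2 tree decomposition is:
Bags: B1 = {2, 3, 4}  B2 = {1, 3, 4}  B3 = {0, 3, 4}
Tree: B1–B2, B1–B3
The largest bag has 3 vertices, giving width 2; this decomposition certifies tw(G) ≤ 2. Conversely, {0, 3, 4} is a clique of size 3, and the vertices of any clique must share a bag in every tree decomposition; so some bag has ≥ 3 vertices and tw(G) ≥ 2. Therefore the treewidth is 2.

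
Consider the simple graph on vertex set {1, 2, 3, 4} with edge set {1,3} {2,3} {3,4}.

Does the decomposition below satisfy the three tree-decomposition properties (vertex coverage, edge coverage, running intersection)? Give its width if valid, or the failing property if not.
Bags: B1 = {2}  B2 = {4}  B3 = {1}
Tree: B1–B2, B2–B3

A tree decomposition must satisfy three properties: every vertex lies in some bag; for every edge, both endpoints lie together in some bag; and for every vertex, the bags containing it form a connected subtree. Here vertex 3 appears in no bag, so the decomposition is invalid.

No — vertex 3 appears in no bag.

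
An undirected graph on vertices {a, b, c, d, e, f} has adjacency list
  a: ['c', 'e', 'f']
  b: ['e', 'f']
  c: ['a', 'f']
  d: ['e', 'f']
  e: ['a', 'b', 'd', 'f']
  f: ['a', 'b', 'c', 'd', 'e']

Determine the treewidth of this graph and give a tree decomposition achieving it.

The largest bag has 3 vertices, giving width 2; this decomposition certifies tw(G) ≤ 2. Conversely, {d, e, f} is a clique of size 3, and the vertices of any clique must share a bag in every tree decomposition; so some bag has ≥ 3 vertices and tw(G) ≥ 2. Combining the bounds, tw(G) = 2.

Treewidth 2.
One optimal decomposition is:
Bags: B1 = {a, e, f}  B2 = {b, e, f}  B3 = {d, e, f}  B4 = {a, c, f}
Tree: B1–B2, B2–B3, B1–B4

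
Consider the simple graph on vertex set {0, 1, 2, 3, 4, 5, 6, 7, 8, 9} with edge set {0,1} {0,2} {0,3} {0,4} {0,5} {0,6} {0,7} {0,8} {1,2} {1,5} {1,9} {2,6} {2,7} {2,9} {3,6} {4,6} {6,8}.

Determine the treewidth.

A width-2 tree decomposition is:
Bags: B1 = {0, 2, 6}  B2 = {0, 2, 7}  B3 = {0, 1, 2}  B4 = {1, 2, 9}  B5 = {0, 1, 5}  B6 = {0, 3, 6}  B7 = {0, 4, 6}  B8 = {0, 6, 8}
Tree: B1–B2, B2–B3, B3–B4, B3–B5, B1–B6, B6–B7, B7–B8
Each bag holds 3 vertices, so the decomposition has width 2, which upper-bounds the treewidth. Conversely, {0, 1, 2} is a clique of size 3, and the vertices of any clique must share a bag in every tree decomposition; so some bag has ≥ 3 vertices and tw(G) ≥ 2. Hence tw(G) = 2 exactly.

2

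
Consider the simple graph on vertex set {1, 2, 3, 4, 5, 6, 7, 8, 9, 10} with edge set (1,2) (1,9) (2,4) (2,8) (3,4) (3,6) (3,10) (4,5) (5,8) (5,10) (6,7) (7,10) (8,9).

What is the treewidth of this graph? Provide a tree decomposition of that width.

Treewidth 2.
One optimal decomposition is:
Bags: B1 = {1, 8, 9}  B2 = {1, 2, 8}  B3 = {2, 5, 8}  B4 = {2, 4, 5}  B5 = {4, 5, 10}  B6 = {3, 4, 10}  B7 = {3, 7, 10}  B8 = {3, 6, 7}
Tree: B1–B2, B2–B3, B3–B4, B4–B5, B5–B6, B6–B7, B7–B8

Each bag holds 3 vertices, so the decomposition has width 2, which upper-bounds the treewidth. The edges 9–1–2–8–9 form a cycle, so G is not a tree and its treewidth is at least 2. Therefore the treewidth is 2.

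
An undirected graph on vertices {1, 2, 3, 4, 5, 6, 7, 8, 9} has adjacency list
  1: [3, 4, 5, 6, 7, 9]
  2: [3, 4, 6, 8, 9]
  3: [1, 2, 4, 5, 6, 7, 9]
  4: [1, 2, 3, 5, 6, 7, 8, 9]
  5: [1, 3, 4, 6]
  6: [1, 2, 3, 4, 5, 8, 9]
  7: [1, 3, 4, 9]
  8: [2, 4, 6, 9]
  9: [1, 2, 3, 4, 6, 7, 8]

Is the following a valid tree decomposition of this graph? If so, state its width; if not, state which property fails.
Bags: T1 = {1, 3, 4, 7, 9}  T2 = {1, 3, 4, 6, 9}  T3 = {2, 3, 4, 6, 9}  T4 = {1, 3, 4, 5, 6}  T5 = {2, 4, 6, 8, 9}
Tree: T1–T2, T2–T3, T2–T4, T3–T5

Yes; width 4.

Every vertex of G appears in some bag (union = {1, 2, 3, 4, 5, 6, 7, 8, 9}); every edge is covered by a bag; and for each vertex v the set of bags containing v is connected in the bag tree. The decomposition is therefore valid. The largest bag has 5 vertices, so the width is 4.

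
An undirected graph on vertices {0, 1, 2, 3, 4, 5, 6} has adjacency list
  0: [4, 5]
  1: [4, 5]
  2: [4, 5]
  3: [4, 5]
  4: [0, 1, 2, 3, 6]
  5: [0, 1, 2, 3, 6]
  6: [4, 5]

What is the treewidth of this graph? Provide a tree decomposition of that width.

Treewidth 2.
One such decomposition:
Bags: B1 = {2, 4, 5}  B2 = {0, 4, 5}  B3 = {3, 4, 5}  B4 = {4, 5, 6}  B5 = {1, 4, 5}
Tree: B1–B2, B2–B3, B3–B4, B4–B5

Every bag has size at most 3, so the width is 3 − 1 = 2 and tw(G) ≤ 2. For the lower bound, G contains the cycle 4–2–5–0–4, so G is not a forest; only forests have treewidth ≤ 1, hence tw(G) ≥ 2. The upper and lower bounds meet at 2, so that is the treewidth.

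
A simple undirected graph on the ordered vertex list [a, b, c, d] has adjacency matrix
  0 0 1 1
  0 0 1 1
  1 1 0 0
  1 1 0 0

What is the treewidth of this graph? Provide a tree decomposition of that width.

Treewidth 2.
One such decomposition:
Bags: B1 = {a, b, d}  B2 = {a, b, c}
Tree: B1–B2

The largest bag has 3 vertices, giving width 2; this decomposition certifies tw(G) ≤ 2. For the lower bound, G contains the cycle a–d–b–c–a, so G is not a forest; only forests have treewidth ≤ 1, hence tw(G) ≥ 2. The upper and lower bounds meet at 2, so that is the treewidth.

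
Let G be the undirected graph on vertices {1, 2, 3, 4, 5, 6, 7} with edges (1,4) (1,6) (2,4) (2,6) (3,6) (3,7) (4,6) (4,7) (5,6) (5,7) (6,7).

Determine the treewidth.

2

A width-2 tree decomposition is:
Bags: B1 = {4, 6, 7}  B2 = {5, 6, 7}  B3 = {3, 6, 7}  B4 = {1, 4, 6}  B5 = {2, 4, 6}
Tree: B1–B2, B1–B3, B1–B4, B4–B5
Every bag has size at most 3, so the width is 3 − 1 = 2 and tw(G) ≤ 2. Conversely, {3, 6, 7} is a clique of size 3, and the vertices of any clique must share a bag in every tree decomposition; so some bag has ≥ 3 vertices and tw(G) ≥ 2. Combining the bounds, tw(G) = 2.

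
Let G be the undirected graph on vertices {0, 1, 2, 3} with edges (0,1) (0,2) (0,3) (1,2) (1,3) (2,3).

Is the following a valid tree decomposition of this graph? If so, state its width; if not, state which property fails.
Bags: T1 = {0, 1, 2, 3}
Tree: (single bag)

Every vertex of G appears in some bag (union = {0, 1, 2, 3}); every edge is covered by a bag; and for each vertex v the set of bags containing v is connected in the bag tree. The decomposition is therefore valid. The largest bag has 4 vertices, so the width is 3.

Yes; width 3.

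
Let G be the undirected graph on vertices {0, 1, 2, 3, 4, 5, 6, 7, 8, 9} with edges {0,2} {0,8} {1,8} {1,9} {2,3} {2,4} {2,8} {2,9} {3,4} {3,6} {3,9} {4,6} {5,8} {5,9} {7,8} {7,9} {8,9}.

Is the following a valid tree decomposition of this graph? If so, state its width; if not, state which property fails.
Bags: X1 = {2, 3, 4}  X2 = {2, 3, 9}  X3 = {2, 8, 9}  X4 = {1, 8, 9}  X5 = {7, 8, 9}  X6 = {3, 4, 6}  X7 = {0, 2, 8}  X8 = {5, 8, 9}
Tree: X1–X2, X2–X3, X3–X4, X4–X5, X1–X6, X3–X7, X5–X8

Yes; width 2.

Every vertex of G appears in some bag (union = {0, 1, 2, 3, 4, 5, 6, 7, 8, 9}); every edge is covered by a bag; and for each vertex v the set of bags containing v is connected in the bag tree. The decomposition is therefore valid. The largest bag has 3 vertices, so the width is 2.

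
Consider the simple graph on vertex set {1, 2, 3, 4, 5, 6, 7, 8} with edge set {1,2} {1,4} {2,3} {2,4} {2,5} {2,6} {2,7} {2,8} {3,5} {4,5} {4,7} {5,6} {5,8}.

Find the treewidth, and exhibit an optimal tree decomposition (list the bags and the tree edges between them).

Treewidth 2.
One such decomposition:
Bags: B1 = {2, 4, 5}  B2 = {2, 3, 5}  B3 = {2, 5, 8}  B4 = {2, 5, 6}  B5 = {1, 2, 4}  B6 = {2, 4, 7}
Tree: B1–B2, B2–B3, B1–B4, B1–B5, B5–B6

Each bag holds 3 vertices, so the decomposition has width 2, which upper-bounds the treewidth. For the lower bound, the 3 vertices {1, 2, 4} are pairwise adjacent, and any tree decomposition puts a clique entirely inside one bag — forcing width ≥ 2. Therefore the treewidth is 2.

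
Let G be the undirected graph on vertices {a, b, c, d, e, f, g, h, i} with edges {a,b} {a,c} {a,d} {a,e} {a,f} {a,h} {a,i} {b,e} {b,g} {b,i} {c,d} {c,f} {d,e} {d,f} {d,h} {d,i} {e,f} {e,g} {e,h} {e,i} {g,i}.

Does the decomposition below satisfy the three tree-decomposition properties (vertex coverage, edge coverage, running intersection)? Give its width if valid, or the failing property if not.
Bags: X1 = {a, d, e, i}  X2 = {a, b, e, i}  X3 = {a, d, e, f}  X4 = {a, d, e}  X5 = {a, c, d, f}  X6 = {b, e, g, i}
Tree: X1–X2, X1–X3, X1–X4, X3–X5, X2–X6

No — vertex h appears in no bag.

A tree decomposition must satisfy three properties: every vertex lies in some bag; for every edge, both endpoints lie together in some bag; and for every vertex, the bags containing it form a connected subtree. Here vertex h appears in no bag, so the decomposition is invalid.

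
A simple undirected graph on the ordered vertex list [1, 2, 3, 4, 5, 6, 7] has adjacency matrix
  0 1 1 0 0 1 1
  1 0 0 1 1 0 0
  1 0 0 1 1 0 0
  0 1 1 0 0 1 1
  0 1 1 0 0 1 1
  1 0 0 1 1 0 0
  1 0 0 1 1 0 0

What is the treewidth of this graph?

A width-3 tree decomposition is:
Bags: B1 = {1, 4, 5, 7}  B2 = {1, 2, 4, 5}  B3 = {1, 3, 4, 5}  B4 = {1, 4, 5, 6}
Tree: B1–B2, B2–B3, B3–B4
The largest bag has 4 vertices, giving width 3; this decomposition certifies tw(G) ≤ 3. For the lower bound: the 4 vertex sets {4,7}, {2,5}, {1}, {3} are disjoint, each induces a connected subgraph, and every pair is joined by at least one edge of G. Contracting each set to a single vertex therefore yields K_{4} as a minor, and since treewidth is minor-monotone, tw(G) ≥ tw(K_{4}) = 3. The upper and lower bounds meet at 3, so that is the treewidth.

3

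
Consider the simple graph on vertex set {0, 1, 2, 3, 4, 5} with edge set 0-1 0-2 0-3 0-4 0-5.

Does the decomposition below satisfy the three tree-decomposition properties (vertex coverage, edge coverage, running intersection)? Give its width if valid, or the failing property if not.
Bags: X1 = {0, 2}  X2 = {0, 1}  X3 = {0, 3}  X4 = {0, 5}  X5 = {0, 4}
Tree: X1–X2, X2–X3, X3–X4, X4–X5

Checking the three conditions: (i) the bags cover all of {0, 1, 2, 3, 4, 5}; (ii) for each edge, some bag contains both endpoints; (iii) the bags containing any fixed vertex form a subtree. All hold, so the decomposition is valid with width 2 − 1 = 1.

Yes; width 1.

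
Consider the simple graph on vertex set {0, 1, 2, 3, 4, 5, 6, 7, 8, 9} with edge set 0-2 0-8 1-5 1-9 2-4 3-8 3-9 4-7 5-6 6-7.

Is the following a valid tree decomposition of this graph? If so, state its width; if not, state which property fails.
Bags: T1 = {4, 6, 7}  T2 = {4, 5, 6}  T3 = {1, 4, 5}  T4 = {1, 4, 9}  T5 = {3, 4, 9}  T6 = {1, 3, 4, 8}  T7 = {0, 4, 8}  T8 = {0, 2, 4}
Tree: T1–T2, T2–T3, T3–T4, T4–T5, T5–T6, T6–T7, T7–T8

No — bags containing vertex 1 are not connected in the tree.

A tree decomposition must satisfy three properties: every vertex lies in some bag; for every edge, both endpoints lie together in some bag; and for every vertex, the bags containing it form a connected subtree. Here bags containing vertex 1 are not connected in the tree, so the decomposition is invalid.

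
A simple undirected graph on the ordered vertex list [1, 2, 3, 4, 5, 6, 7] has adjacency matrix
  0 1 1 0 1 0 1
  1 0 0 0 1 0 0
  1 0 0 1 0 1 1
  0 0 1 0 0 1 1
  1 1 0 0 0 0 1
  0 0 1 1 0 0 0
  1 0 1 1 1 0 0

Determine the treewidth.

A width-2 tree decomposition is:
Bags: B1 = {1, 3, 7}  B2 = {3, 4, 7}  B3 = {1, 5, 7}  B4 = {1, 2, 5}  B5 = {3, 4, 6}
Tree: B1–B2, B1–B3, B3–B4, B2–B5
Every bag has size at most 3, so the width is 3 − 1 = 2 and tw(G) ≤ 2. Conversely, {1, 3, 7} is a clique of size 3, and the vertices of any clique must share a bag in every tree decomposition; so some bag has ≥ 3 vertices and tw(G) ≥ 2. Therefore the treewidth is 2.

2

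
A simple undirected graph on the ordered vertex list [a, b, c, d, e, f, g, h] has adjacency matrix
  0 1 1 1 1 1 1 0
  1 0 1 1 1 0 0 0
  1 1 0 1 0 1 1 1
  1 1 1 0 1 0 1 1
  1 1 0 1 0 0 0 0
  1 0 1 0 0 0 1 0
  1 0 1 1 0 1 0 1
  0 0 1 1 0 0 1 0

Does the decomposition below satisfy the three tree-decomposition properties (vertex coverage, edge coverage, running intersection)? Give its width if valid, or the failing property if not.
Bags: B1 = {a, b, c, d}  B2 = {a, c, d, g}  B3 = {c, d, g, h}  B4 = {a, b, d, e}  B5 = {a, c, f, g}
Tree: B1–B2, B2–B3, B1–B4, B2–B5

Every vertex of G appears in some bag (union = {a, b, c, d, e, f, g, h}); every edge is covered by a bag; and for each vertex v the set of bags containing v is connected in the bag tree. The decomposition is therefore valid. The largest bag has 4 vertices, so the width is 3.

Yes; width 3.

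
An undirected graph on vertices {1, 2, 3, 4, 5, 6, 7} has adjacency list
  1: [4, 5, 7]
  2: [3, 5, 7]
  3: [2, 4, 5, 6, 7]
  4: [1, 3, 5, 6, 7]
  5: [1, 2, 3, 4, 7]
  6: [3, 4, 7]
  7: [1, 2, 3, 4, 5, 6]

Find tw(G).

A width-3 tree decomposition is:
Bags: B1 = {3, 4, 6, 7}  B2 = {3, 4, 5, 7}  B3 = {1, 4, 5, 7}  B4 = {2, 3, 5, 7}
Tree: B1–B2, B2–B3, B2–B4
Every bag has size at most 4, so the width is 4 − 1 = 3 and tw(G) ≤ 3. On the other hand G contains the 4-clique {1, 4, 5, 7}. A clique must lie in a single bag of any decomposition, so no decomposition can have width below 3. Combining the bounds, tw(G) = 3.

3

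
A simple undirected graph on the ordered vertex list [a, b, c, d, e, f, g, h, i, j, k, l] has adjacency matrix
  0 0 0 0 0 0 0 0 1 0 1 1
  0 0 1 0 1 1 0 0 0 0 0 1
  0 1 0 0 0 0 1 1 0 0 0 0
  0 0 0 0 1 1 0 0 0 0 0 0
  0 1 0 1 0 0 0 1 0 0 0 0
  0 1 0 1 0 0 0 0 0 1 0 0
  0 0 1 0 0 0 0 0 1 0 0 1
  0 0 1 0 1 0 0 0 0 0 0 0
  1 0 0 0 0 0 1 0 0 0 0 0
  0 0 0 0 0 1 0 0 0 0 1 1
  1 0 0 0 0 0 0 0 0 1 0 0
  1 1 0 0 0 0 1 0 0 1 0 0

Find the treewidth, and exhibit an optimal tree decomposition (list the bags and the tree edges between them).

Treewidth 3.
One such decomposition:
Bags: B1 = {a, g, i, k}  B2 = {a, g, k, l}  B3 = {g, j, k, l}  B4 = {c, g, j, l}  B5 = {b, c, j, l}  B6 = {b, c, f, j}  B7 = {b, c, f, h}  B8 = {b, e, f, h}  B9 = {d, e, f, h}
Tree: B1–B2, B2–B3, B3–B4, B4–B5, B5–B6, B6–B7, B7–B8, B8–B9

Every bag has size at most 4, so the width is 4 − 1 = 3 and tw(G) ≤ 3. For the lower bound: the 4 vertex sets {a,i,k}, {g}, {l}, {b,c,f,j} are disjoint, each induces a connected subgraph, and every pair is joined by at least one edge of G. Contracting each set to a single vertex therefore yields K_{4} as a minor, and since treewidth is minor-monotone, tw(G) ≥ tw(K_{4}) = 3. Therefore the treewidth is 3.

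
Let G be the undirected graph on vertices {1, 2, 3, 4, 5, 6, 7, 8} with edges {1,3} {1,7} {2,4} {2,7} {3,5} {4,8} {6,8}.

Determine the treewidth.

1

A width-1 tree decomposition is:
Bags: B1 = {6, 8}  B2 = {4, 8}  B3 = {2, 4}  B4 = {2, 7}  B5 = {1, 7}  B6 = {1, 3}  B7 = {3, 5}
Tree: B1–B2, B2–B3, B3–B4, B4–B5, B5–B6, B6–B7
The largest bag has 2 vertices, giving width 1; this decomposition certifies tw(G) ≤ 1. G has an edge, so its treewidth is at least 1. The upper and lower bounds meet at 1, so that is the treewidth.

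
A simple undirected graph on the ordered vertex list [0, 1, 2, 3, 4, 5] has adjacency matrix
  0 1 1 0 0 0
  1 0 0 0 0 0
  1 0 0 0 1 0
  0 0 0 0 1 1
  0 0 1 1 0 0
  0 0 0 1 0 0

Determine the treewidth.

A width-1 tree decomposition is:
Bags: B1 = {3, 5}  B2 = {3, 4}  B3 = {2, 4}  B4 = {0, 2}  B5 = {0, 1}
Tree: B1–B2, B2–B3, B3–B4, B4–B5
Every bag has size at most 2, so the width is 2 − 1 = 1 and tw(G) ≤ 1. G has an edge, so its treewidth is at least 1. Hence tw(G) = 1 exactly.

1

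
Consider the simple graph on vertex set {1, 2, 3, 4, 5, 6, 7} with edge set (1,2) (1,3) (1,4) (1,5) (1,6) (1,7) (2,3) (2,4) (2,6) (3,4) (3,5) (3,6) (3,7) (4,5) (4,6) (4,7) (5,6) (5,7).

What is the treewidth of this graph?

A width-4 tree decomposition is:
Bags: B1 = {1, 3, 4, 5, 7}  B2 = {1, 3, 4, 5, 6}  B3 = {1, 2, 3, 4, 6}
Tree: B1–B2, B2–B3
Each bag holds 5 vertices, so the decomposition has width 4, which upper-bounds the treewidth. Conversely, {1, 2, 3, 4, 6} is a clique of size 5, and the vertices of any clique must share a bag in every tree decomposition; so some bag has ≥ 5 vertices and tw(G) ≥ 4. Therefore the treewidth is 4.

4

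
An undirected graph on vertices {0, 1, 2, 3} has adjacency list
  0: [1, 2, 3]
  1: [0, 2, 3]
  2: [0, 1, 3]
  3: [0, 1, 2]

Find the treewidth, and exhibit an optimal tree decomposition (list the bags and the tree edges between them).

Treewidth 3.
Bags: B1 = {0, 1, 2, 3}
Tree: (single bag)

With just one bag of size 4, the width is 4 − 1 = 3, so tw(G) ≤ 3. Conversely, {0, 1, 2, 3} is a clique of size 4, and the vertices of any clique must share a bag in every tree decomposition; so some bag has ≥ 4 vertices and tw(G) ≥ 3. The upper and lower bounds meet at 3, so that is the treewidth.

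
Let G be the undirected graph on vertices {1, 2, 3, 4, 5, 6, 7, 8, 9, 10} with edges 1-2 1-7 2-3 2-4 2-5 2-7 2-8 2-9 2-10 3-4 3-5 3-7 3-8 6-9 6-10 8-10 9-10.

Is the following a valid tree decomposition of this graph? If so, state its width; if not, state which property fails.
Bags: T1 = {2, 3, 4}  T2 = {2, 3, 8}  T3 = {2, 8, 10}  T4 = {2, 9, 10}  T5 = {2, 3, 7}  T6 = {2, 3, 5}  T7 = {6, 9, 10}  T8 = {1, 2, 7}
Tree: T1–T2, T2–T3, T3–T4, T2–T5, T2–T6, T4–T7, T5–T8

Checking the three conditions: (i) the bags cover all of {1, 2, 3, 4, 5, 6, 7, 8, 9, 10}; (ii) for each edge, some bag contains both endpoints; (iii) the bags containing any fixed vertex form a subtree. All hold, so the decomposition is valid with width 3 − 1 = 2.

Yes; width 2.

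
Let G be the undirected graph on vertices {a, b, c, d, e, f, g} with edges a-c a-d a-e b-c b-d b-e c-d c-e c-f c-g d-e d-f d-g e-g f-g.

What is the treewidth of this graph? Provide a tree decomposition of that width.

Each bag holds 4 vertices, so the decomposition has width 3, which upper-bounds the treewidth. For the lower bound, the 4 vertices {c, d, e, g} are pairwise adjacent, and any tree decomposition puts a clique entirely inside one bag — forcing width ≥ 3. Combining the bounds, tw(G) = 3.

Treewidth 3.
One optimal decomposition is:
Bags: B1 = {c, d, f, g}  B2 = {c, d, e, g}  B3 = {a, c, d, e}  B4 = {b, c, d, e}
Tree: B1–B2, B2–B3, B3–B4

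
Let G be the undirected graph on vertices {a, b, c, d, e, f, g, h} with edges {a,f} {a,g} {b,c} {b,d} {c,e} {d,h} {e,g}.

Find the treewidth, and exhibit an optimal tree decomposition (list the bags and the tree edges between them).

Every bag has size at most 2, so the width is 2 − 1 = 1 and tw(G) ≤ 1. G has an edge, so its treewidth is at least 1. The upper and lower bounds meet at 1, so that is the treewidth.

Treewidth 1.
One optimal decomposition is:
Bags: B1 = {a, f}  B2 = {a, g}  B3 = {e, g}  B4 = {c, e}  B5 = {b, c}  B6 = {b, d}  B7 = {d, h}
Tree: B1–B2, B2–B3, B3–B4, B4–B5, B5–B6, B6–B7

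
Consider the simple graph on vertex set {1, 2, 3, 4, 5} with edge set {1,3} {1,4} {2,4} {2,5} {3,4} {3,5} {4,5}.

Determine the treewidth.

2

A width-2 tree decomposition is:
Bags: B1 = {1, 3, 4}  B2 = {3, 4, 5}  B3 = {2, 4, 5}
Tree: B1–B2, B2–B3
The largest bag has 3 vertices, giving width 2; this decomposition certifies tw(G) ≤ 2. For the lower bound, the 3 vertices {2, 4, 5} are pairwise adjacent, and any tree decomposition puts a clique entirely inside one bag — forcing width ≥ 2. Hence tw(G) = 2 exactly.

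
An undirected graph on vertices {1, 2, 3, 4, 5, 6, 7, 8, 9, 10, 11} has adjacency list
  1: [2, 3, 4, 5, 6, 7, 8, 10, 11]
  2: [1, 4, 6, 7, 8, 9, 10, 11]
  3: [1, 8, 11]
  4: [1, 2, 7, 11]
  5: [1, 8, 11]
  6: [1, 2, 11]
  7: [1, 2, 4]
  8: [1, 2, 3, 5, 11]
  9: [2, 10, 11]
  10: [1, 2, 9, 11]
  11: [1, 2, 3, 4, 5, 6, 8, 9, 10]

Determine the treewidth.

A width-3 tree decomposition is:
Bags: B1 = {1, 5, 8, 11}  B2 = {1, 2, 8, 11}  B3 = {1, 2, 10, 11}  B4 = {1, 2, 4, 11}  B5 = {1, 2, 6, 11}  B6 = {1, 3, 8, 11}  B7 = {2, 9, 10, 11}  B8 = {1, 2, 4, 7}
Tree: B1–B2, B2–B3, B2–B4, B4–B5, B2–B6, B3–B7, B4–B8
The largest bag has 4 vertices, giving width 3; this decomposition certifies tw(G) ≤ 3. On the other hand G contains the 4-clique {1, 2, 8, 11}. A clique must lie in a single bag of any decomposition, so no decomposition can have width below 3. The upper and lower bounds meet at 3, so that is the treewidth.

3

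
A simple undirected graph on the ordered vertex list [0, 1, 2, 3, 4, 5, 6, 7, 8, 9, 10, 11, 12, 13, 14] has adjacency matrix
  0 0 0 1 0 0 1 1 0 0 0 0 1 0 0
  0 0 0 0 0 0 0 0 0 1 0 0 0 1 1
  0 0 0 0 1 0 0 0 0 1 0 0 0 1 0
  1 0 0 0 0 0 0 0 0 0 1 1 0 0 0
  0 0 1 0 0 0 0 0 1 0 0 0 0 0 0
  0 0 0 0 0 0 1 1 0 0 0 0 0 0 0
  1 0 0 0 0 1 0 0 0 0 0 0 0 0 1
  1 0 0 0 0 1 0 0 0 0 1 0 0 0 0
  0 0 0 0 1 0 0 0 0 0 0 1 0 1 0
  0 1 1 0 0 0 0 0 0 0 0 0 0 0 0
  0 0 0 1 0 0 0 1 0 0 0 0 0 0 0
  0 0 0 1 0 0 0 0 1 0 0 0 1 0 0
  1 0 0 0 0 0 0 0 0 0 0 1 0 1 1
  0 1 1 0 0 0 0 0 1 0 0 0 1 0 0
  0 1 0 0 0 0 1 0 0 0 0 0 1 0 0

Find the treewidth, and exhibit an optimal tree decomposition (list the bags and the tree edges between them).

Treewidth 3.
One optimal decomposition is:
Bags: B1 = {1, 2, 4, 9}  B2 = {1, 2, 4, 13}  B3 = {1, 4, 8, 13}  B4 = {1, 8, 13, 14}  B5 = {8, 12, 13, 14}  B6 = {8, 11, 12, 14}  B7 = {6, 11, 12, 14}  B8 = {0, 6, 11, 12}  B9 = {0, 3, 6, 11}  B10 = {0, 3, 5, 6}  B11 = {0, 3, 5, 7}  B12 = {3, 5, 7, 10}
Tree: B1–B2, B2–B3, B3–B4, B4–B5, B5–B6, B6–B7, B7–B8, B8–B9, B9–B10, B10–B11, B11–B12

Every bag has size at most 4, so the width is 4 − 1 = 3 and tw(G) ≤ 3. For the lower bound: the 4 vertex sets {2,4,9}, {1}, {13}, {8,11,12,14} are disjoint, each induces a connected subgraph, and every pair is joined by at least one edge of G. Contracting each set to a single vertex therefore yields K_{4} as a minor, and since treewidth is minor-monotone, tw(G) ≥ tw(K_{4}) = 3. Hence tw(G) = 3 exactly.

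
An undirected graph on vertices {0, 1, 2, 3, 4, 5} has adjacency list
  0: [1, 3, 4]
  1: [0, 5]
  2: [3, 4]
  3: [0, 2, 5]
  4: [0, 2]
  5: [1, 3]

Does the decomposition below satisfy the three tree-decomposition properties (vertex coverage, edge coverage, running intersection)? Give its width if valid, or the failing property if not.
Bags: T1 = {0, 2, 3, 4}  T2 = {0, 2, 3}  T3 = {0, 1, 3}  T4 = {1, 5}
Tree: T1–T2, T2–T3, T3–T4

No — edge (3,5) lies in no bag.

A tree decomposition must satisfy three properties: every vertex lies in some bag; for every edge, both endpoints lie together in some bag; and for every vertex, the bags containing it form a connected subtree. Here edge (3,5) lies in no bag, so the decomposition is invalid.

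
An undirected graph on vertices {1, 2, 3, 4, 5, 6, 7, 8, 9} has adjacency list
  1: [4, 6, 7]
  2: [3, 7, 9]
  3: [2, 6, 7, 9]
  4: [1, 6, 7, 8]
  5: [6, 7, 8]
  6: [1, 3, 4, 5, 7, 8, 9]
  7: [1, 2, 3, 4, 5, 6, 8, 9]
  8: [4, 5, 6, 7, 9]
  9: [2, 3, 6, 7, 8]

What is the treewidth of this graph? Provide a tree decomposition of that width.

Every bag has size at most 4, so the width is 4 − 1 = 3 and tw(G) ≤ 3. On the other hand G contains the 4-clique {2, 3, 7, 9}. A clique must lie in a single bag of any decomposition, so no decomposition can have width below 3. The upper and lower bounds meet at 3, so that is the treewidth.

Treewidth 3.
One such decomposition:
Bags: B1 = {6, 7, 8, 9}  B2 = {3, 6, 7, 9}  B3 = {4, 6, 7, 8}  B4 = {1, 4, 6, 7}  B5 = {2, 3, 7, 9}  B6 = {5, 6, 7, 8}
Tree: B1–B2, B1–B3, B3–B4, B2–B5, B3–B6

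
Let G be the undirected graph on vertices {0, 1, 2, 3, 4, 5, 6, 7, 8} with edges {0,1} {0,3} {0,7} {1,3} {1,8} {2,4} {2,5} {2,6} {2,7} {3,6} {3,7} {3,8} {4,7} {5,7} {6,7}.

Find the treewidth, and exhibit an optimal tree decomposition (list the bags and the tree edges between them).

Every bag has size at most 3, so the width is 3 − 1 = 2 and tw(G) ≤ 2. Conversely, {1, 3, 8} is a clique of size 3, and the vertices of any clique must share a bag in every tree decomposition; so some bag has ≥ 3 vertices and tw(G) ≥ 2. Therefore the treewidth is 2.

Treewidth 2.
Bags: B1 = {0, 3, 7}  B2 = {3, 6, 7}  B3 = {2, 6, 7}  B4 = {0, 1, 3}  B5 = {2, 4, 7}  B6 = {1, 3, 8}  B7 = {2, 5, 7}
Tree: B1–B2, B2–B3, B1–B4, B3–B5, B4–B6, B5–B7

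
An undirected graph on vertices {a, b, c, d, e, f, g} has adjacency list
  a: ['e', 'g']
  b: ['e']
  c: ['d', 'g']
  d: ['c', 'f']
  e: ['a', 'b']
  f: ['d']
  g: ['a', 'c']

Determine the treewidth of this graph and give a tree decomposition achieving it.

Every bag has size at most 2, so the width is 2 − 1 = 1 and tw(G) ≤ 1. G has an edge, so its treewidth is at least 1. Hence tw(G) = 1 exactly.

Treewidth 1.
One optimal decomposition is:
Bags: B1 = {d, f}  B2 = {c, d}  B3 = {c, g}  B4 = {a, g}  B5 = {a, e}  B6 = {b, e}
Tree: B1–B2, B2–B3, B3–B4, B4–B5, B5–B6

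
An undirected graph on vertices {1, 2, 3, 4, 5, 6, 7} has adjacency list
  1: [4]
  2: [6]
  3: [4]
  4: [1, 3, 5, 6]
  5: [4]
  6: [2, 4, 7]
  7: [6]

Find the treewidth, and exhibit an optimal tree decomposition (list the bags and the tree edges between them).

The largest bag has 2 vertices, giving width 1; this decomposition certifies tw(G) ≤ 1. Since G has at least one edge (e.g. 5–4), it is not an edgeless graph, so tw(G) ≥ 1. Hence tw(G) = 1 exactly.

Treewidth 1.
Bags: B1 = {4, 5}  B2 = {4, 6}  B3 = {6, 7}  B4 = {1, 4}  B5 = {3, 4}  B6 = {2, 6}
Tree: B1–B2, B2–B3, B1–B4, B2–B5, B2–B6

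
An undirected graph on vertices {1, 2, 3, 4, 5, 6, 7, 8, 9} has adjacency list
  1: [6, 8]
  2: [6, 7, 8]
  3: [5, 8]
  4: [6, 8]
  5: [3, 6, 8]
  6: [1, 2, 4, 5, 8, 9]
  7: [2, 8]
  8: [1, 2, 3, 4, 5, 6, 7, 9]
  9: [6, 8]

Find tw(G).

A width-2 tree decomposition is:
Bags: B1 = {2, 7, 8}  B2 = {2, 6, 8}  B3 = {4, 6, 8}  B4 = {1, 6, 8}  B5 = {5, 6, 8}  B6 = {6, 8, 9}  B7 = {3, 5, 8}
Tree: B1–B2, B2–B3, B2–B4, B3–B5, B3–B6, B5–B7
The largest bag has 3 vertices, giving width 2; this decomposition certifies tw(G) ≤ 2. Conversely, {3, 5, 8} is a clique of size 3, and the vertices of any clique must share a bag in every tree decomposition; so some bag has ≥ 3 vertices and tw(G) ≥ 2. Combining the bounds, tw(G) = 2.

2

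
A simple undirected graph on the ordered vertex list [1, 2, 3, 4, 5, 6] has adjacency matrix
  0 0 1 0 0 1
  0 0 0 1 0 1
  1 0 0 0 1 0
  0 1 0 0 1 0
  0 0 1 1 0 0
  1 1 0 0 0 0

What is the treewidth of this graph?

2

A width-2 tree decomposition is:
Bags: B1 = {1, 2, 6}  B2 = {1, 2, 3}  B3 = {2, 3, 5}  B4 = {2, 4, 5}
Tree: B1–B2, B2–B3, B3–B4
The largest bag has 3 vertices, giving width 2; this decomposition certifies tw(G) ≤ 2. For the lower bound, G contains the cycle 2–6–1–3–5–4–2, so G is not a forest; only forests have treewidth ≤ 1, hence tw(G) ≥ 2. The upper and lower bounds meet at 2, so that is the treewidth.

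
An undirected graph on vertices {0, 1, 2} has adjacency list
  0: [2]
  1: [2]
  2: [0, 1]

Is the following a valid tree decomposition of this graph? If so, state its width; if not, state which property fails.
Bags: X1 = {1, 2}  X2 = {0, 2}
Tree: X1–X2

Yes; width 1.

Checking the three conditions: (i) the bags cover all of {0, 1, 2}; (ii) for each edge, some bag contains both endpoints; (iii) the bags containing any fixed vertex form a subtree. All hold, so the decomposition is valid with width 2 − 1 = 1.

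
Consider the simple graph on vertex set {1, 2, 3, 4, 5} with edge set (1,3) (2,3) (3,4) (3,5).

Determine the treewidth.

A width-1 tree decomposition is:
Bags: B1 = {3, 5}  B2 = {3, 4}  B3 = {1, 3}  B4 = {2, 3}
Tree: B1–B2, B2–B3, B3–B4
The largest bag has 2 vertices, giving width 1; this decomposition certifies tw(G) ≤ 1. Any graph with an edge has treewidth ≥ 1, and G has the edge 3–5. Combining the bounds, tw(G) = 1.

1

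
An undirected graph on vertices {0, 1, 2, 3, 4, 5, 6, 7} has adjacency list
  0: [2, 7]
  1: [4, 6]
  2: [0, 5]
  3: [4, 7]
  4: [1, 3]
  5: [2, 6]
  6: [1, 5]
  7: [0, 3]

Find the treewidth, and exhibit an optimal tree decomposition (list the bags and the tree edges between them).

Each bag holds 3 vertices, so the decomposition has width 2, which upper-bounds the treewidth. The edges 7–0–2–5–6–1–4–3–7 form a cycle, so G is not a tree and its treewidth is at least 2. Combining the bounds, tw(G) = 2.

Treewidth 2.
One such decomposition:
Bags: B1 = {0, 2, 7}  B2 = {2, 5, 7}  B3 = {5, 6, 7}  B4 = {1, 6, 7}  B5 = {1, 4, 7}  B6 = {3, 4, 7}
Tree: B1–B2, B2–B3, B3–B4, B4–B5, B5–B6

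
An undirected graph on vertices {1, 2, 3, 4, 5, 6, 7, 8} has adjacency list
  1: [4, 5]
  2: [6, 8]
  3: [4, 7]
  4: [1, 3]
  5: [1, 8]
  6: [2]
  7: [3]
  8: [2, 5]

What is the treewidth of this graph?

A width-1 tree decomposition is:
Bags: B1 = {3, 7}  B2 = {3, 4}  B3 = {1, 4}  B4 = {1, 5}  B5 = {5, 8}  B6 = {2, 8}  B7 = {2, 6}
Tree: B1–B2, B2–B3, B3–B4, B4–B5, B5–B6, B6–B7
The largest bag has 2 vertices, giving width 1; this decomposition certifies tw(G) ≤ 1. G has an edge, so its treewidth is at least 1. Therefore the treewidth is 1.

1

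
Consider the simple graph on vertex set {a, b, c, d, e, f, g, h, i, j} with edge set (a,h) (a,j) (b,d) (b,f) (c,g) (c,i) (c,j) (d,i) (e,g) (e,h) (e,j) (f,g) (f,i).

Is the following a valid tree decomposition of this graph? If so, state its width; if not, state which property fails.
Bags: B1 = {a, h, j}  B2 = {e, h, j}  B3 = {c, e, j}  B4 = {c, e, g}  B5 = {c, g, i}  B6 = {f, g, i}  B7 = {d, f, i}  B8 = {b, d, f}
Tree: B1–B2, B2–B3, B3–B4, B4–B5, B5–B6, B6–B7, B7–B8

Checking the three conditions: (i) the bags cover all of {a, b, c, d, e, f, g, h, i, j}; (ii) for each edge, some bag contains both endpoints; (iii) the bags containing any fixed vertex form a subtree. All hold, so the decomposition is valid with width 3 − 1 = 2.

Yes; width 2.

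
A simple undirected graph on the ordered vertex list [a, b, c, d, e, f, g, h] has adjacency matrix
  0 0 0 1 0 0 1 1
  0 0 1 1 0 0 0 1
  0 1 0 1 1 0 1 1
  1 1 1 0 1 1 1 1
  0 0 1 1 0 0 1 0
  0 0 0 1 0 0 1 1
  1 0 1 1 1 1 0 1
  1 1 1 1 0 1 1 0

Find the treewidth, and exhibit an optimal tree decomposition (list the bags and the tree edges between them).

The largest bag has 4 vertices, giving width 3; this decomposition certifies tw(G) ≤ 3. For the lower bound, the 4 vertices {c, d, e, g} are pairwise adjacent, and any tree decomposition puts a clique entirely inside one bag — forcing width ≥ 3. Combining the bounds, tw(G) = 3.

Treewidth 3.
One optimal decomposition is:
Bags: B1 = {d, f, g, h}  B2 = {a, d, g, h}  B3 = {c, d, g, h}  B4 = {b, c, d, h}  B5 = {c, d, e, g}
Tree: B1–B2, B2–B3, B3–B4, B3–B5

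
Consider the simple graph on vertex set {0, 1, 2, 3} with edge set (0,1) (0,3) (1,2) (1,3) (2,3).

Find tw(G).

A width-2 tree decomposition is:
Bags: B1 = {1, 2, 3}  B2 = {0, 1, 3}
Tree: B1–B2
Each bag holds 3 vertices, so the decomposition has width 2, which upper-bounds the treewidth. Conversely, {0, 1, 3} is a clique of size 3, and the vertices of any clique must share a bag in every tree decomposition; so some bag has ≥ 3 vertices and tw(G) ≥ 2. Hence tw(G) = 2 exactly.

2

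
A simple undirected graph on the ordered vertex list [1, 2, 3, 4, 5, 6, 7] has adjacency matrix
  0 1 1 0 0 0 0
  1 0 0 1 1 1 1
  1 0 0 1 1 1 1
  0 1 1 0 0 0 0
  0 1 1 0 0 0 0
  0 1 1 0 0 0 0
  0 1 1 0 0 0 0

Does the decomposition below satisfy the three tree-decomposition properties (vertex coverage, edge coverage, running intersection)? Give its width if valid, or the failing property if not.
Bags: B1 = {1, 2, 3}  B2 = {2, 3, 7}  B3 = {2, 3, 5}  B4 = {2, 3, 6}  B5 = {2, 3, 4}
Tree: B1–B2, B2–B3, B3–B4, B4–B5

Checking the three conditions: (i) the bags cover all of {1, 2, 3, 4, 5, 6, 7}; (ii) for each edge, some bag contains both endpoints; (iii) the bags containing any fixed vertex form a subtree. All hold, so the decomposition is valid with width 3 − 1 = 2.

Yes; width 2.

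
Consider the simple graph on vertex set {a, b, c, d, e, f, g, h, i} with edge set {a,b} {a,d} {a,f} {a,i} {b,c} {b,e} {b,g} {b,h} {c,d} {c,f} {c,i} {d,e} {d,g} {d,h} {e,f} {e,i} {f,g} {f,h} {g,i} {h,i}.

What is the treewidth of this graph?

4

A width-4 tree decomposition is:
Bags: B1 = {a, b, d, f, i}  B2 = {b, d, f, g, i}  B3 = {b, d, f, h, i}  B4 = {b, c, d, f, i}  B5 = {b, d, e, f, i}
Tree: B1–B2, B2–B3, B3–B4, B4–B5
The largest bag has 5 vertices, giving width 4; this decomposition certifies tw(G) ≤ 4. For the lower bound: the 5 vertex sets {a,i}, {f,g}, {b,h}, {d}, {c} are disjoint, each induces a connected subgraph, and every pair is joined by at least one edge of G. Contracting each set to a single vertex therefore yields K_{5} as a minor, and since treewidth is minor-monotone, tw(G) ≥ tw(K_{5}) = 4. Therefore the treewidth is 4.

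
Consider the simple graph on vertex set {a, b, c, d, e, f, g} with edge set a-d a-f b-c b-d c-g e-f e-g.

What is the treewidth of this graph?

2

A width-2 tree decomposition is:
Bags: B1 = {a, d, f}  B2 = {d, e, f}  B3 = {d, e, g}  B4 = {c, d, g}  B5 = {b, c, d}
Tree: B1–B2, B2–B3, B3–B4, B4–B5
Each bag holds 3 vertices, so the decomposition has width 2, which upper-bounds the treewidth. Since d–a–f–e–g–c–b–d is a cycle in G, G is not acyclic. Forests are exactly the graphs of treewidth ≤ 1, so tw(G) ≥ 2. Hence tw(G) = 2 exactly.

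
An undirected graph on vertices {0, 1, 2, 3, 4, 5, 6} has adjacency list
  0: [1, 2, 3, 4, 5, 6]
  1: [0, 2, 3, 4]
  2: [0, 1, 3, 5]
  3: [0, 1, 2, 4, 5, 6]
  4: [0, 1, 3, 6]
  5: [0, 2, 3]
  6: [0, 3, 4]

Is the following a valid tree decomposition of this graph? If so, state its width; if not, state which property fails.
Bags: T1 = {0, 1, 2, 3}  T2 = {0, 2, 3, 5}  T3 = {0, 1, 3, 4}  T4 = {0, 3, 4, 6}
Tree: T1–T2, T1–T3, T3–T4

Yes; width 3.

Vertex coverage: the bags together contain {0, 1, 2, 3, 4, 5, 6}, the full vertex set. Edge coverage: each edge of G has both endpoints in at least one bag. Running intersection: for every vertex, the bags containing it form a connected subtree. All three properties hold, so this is a valid tree decomposition of width max|bag| − 1 = 3, and hence tw(G) ≤ 3.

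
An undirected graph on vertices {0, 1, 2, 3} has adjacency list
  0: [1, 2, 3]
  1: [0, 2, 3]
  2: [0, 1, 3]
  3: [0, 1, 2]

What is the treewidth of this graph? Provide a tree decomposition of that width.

Treewidth 3.
One optimal decomposition is:
Bags: B1 = {0, 1, 2, 3}
Tree: (single bag)

With just one bag of size 4, the width is 4 − 1 = 3, so tw(G) ≤ 3. On the other hand G contains the 4-clique {0, 1, 2, 3}. A clique must lie in a single bag of any decomposition, so no decomposition can have width below 3. Hence tw(G) = 3 exactly.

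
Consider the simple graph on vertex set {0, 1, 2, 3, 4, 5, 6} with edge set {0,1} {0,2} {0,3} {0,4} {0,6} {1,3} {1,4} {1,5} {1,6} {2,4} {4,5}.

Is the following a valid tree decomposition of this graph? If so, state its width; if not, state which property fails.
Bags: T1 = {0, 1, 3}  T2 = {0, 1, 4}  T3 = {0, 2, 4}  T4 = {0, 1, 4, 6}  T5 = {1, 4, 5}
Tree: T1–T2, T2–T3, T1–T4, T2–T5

A tree decomposition must satisfy three properties: every vertex lies in some bag; for every edge, both endpoints lie together in some bag; and for every vertex, the bags containing it form a connected subtree. Here bags containing vertex 4 are not connected in the tree, so the decomposition is invalid.

No — bags containing vertex 4 are not connected in the tree.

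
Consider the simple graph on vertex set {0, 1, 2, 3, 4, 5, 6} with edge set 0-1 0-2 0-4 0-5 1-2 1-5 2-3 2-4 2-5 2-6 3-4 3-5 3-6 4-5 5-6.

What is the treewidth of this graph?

A width-3 tree decomposition is:
Bags: B1 = {2, 3, 5, 6}  B2 = {2, 3, 4, 5}  B3 = {0, 2, 4, 5}  B4 = {0, 1, 2, 5}
Tree: B1–B2, B2–B3, B3–B4
Each bag holds 4 vertices, so the decomposition has width 3, which upper-bounds the treewidth. Conversely, {0, 1, 2, 5} is a clique of size 4, and the vertices of any clique must share a bag in every tree decomposition; so some bag has ≥ 4 vertices and tw(G) ≥ 3. Hence tw(G) = 3 exactly.

3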